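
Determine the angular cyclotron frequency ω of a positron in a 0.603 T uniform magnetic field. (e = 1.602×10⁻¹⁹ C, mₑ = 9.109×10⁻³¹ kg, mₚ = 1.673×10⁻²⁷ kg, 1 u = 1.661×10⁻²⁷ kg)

ω ≈ 1.06×10¹¹ rad/s

ω = |q|B/m.
ω = (1.602×10⁻¹⁹)(0.603)/9.109×10⁻³¹ ≈ 1.06×10¹¹ rad/s.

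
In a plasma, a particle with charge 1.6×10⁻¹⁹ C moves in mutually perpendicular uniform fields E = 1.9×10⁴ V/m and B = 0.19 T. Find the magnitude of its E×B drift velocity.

The E×B drift speed is v_d = E/B.
v_d = 1.9×10⁴/0.19 = 1.0×10⁵ m/s.

v_d ≈ 1.0×10⁵ m/s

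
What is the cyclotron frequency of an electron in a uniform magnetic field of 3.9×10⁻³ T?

f = |q|B/(2πm).
f = (1.602×10⁻¹⁹)(3.9×10⁻³)/(2π·9.109×10⁻³¹) ≈ 1.1×10⁸ Hz.

f ≈ 1.1×10⁸ Hz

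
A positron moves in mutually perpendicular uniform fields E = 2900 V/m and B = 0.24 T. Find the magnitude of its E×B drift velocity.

v_d ≈ 1.2×10⁴ m/s

In crossed fields the guiding centre drifts at v_d = |E×B|/B² = E/B, independent of charge and mass.
v_d = 2900/0.24 = 1.2×10⁴ m/s.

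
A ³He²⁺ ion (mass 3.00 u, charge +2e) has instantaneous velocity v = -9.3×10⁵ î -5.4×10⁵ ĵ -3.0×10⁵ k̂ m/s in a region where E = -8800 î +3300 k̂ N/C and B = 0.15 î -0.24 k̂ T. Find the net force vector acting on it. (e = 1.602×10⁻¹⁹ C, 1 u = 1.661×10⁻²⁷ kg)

v×B = (1.30×10⁵, -2.68×10⁵, 8.10×10⁴) N/C.
E + v×B = (1.21×10⁵, -2.68×10⁵, 8.43×10⁴) N/C.
F = q(E + v×B) = (3.204×10⁻¹⁹ C)·(1.21×10⁵, -2.68×10⁵, 8.43×10⁴) = (3.87×10⁻¹⁴, -8.59×10⁻¹⁴, 2.70×10⁻¹⁴) N.

F ≈ (3.87×10⁻¹⁴, -8.59×10⁻¹⁴, 2.70×10⁻¹⁴) N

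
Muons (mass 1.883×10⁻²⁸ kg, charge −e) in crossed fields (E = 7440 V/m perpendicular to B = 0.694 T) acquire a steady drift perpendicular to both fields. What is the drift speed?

v_d ≈ 1.07×10⁴ m/s

The E×B drift speed is v_d = E/B.
v_d = 7440/0.694 = 1.07×10⁴ m/s.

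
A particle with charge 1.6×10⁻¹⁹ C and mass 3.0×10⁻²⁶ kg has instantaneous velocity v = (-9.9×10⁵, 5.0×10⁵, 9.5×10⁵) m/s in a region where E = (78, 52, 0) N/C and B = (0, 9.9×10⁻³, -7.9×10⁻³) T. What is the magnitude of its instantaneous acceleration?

|a| ≈ 9.73×10¹⁰ m/s²

v×B = (-1.34×10⁴, -7820, -9800) N/C.
E + v×B = (-1.33×10⁴, -7770, -9800) N/C.
F = q(E + v×B) = (1.6×10⁻¹⁹ C)·(-1.33×10⁴, -7770, -9800) = (-2.12×10⁻¹⁵, -1.24×10⁻¹⁵, -1.57×10⁻¹⁵) N.
|a| = |F|/m = 2.918×10⁻¹⁵/3.0×10⁻²⁶ ≈ 9.73×10¹⁰ m/s².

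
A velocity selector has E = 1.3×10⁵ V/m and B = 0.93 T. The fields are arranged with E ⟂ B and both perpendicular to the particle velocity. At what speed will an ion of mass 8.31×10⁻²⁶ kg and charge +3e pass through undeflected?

v = 1.4×10⁵ m/s

For undeflected motion the electric and magnetic forces balance: qE = qvB.
v = E/B = 1.3×10⁵/0.93 = 1.4×10⁵ m/s.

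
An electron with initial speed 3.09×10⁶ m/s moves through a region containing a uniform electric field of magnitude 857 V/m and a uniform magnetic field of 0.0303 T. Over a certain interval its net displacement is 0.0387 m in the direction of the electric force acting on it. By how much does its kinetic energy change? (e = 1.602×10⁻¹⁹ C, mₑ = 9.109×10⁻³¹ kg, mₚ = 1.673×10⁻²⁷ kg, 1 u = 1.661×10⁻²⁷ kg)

ΔKE ≈ 5.31×10⁻¹⁸ J

The magnetic force is always ⟂ v and does no work; only the electric force changes KE.
ΔKE = F_E · d = |q|E d = (1.602×10⁻¹⁹)(857)(0.0387) ≈ 5.31×10⁻¹⁸ J.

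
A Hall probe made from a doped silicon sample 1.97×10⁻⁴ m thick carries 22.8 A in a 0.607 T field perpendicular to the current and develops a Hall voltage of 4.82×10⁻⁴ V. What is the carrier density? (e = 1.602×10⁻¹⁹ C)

From V_H = IB/(n e t), n = IB/(V_H e t).
n = (22.8)(0.607)/((4.82×10⁻⁴)(1.602×10⁻¹⁹)(1.97×10⁻⁴)) ≈ 9.10×10²⁶ m⁻³.

n ≈ 9.10×10²⁶ m⁻³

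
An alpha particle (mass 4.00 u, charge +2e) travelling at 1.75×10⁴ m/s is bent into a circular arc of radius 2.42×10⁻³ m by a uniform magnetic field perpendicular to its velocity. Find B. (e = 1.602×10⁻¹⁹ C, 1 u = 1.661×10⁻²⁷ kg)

From |q|vB = mv²/r, B = mv/(|q|r).
B = (6.644×10⁻²⁷)(1.75×10⁴)/((3.204×10⁻¹⁹)(2.42×10⁻³)) ≈ 0.150 T.

B ≈ 0.150 T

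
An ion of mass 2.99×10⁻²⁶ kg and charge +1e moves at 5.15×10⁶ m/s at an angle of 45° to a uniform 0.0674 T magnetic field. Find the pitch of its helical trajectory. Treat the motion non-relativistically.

v∥ = v cosθ = 5.15×10⁶·cos45° ≈ 3.642×10⁶ m/s.
T = 2πm/(|q|B) = 2π(2.99×10⁻²⁶)/((1.602×10⁻¹⁹)(0.0674)) ≈ 1.740×10⁻⁵ s.
pitch = v∥ T = (3.642×10⁶)(1.740×10⁻⁵) ≈ 63.4 m.

p ≈ 63.4 m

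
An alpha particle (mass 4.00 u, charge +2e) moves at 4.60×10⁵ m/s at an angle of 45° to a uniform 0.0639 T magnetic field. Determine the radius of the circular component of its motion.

v⊥ = v sinθ = 4.60×10⁵·sin45° ≈ 3.253×10⁵ m/s.
r = m v⊥/(|q|B) = (6.644×10⁻²⁷)(3.253×10⁵)/((3.204×10⁻¹⁹)(0.0639)) ≈ 0.106 m.

r ≈ 0.106 m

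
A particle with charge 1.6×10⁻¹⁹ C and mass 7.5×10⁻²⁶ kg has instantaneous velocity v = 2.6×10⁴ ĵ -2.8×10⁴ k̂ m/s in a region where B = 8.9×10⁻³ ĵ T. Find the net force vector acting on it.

F ≈ (3.99×10⁻¹⁷, 0, 0) N

v×B = (249, 0, 0) N/C.
F = q v×B = (1.6×10⁻¹⁹ C)·(249, 0, 0) = (3.99×10⁻¹⁷, 0, 0) N.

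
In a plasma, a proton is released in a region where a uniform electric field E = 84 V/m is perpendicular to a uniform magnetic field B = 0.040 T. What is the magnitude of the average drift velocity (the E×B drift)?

v_d ≈ 2100 m/s

In crossed fields the guiding centre drifts at v_d = |E×B|/B² = E/B, independent of charge and mass.
v_d = 84/0.040 = 2100 m/s.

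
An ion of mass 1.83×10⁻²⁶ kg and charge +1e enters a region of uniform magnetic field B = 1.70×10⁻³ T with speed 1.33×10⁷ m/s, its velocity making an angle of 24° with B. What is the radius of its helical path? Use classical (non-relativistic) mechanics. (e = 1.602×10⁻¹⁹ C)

r ≈ 364 m

v⊥ = v sinθ = 1.33×10⁷·sin24° ≈ 5.410×10⁶ m/s.
r = m v⊥/(|q|B) = (1.83×10⁻²⁶)(5.410×10⁶)/((1.602×10⁻¹⁹)(1.70×10⁻³)) ≈ 364 m.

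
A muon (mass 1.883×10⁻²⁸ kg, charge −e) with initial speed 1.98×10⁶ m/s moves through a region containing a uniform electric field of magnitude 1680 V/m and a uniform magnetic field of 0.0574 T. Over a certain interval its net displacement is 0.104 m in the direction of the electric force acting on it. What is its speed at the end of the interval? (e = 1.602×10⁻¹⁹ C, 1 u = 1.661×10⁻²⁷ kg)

B does no work; ΔKE = |q|E d.
½mv_f² = ½mv₀² + |q|Ed = ½(1.883×10⁻²⁸)(1.98×10⁶)² + (1.602×10⁻¹⁹)(1680)(0.104) ≈ 3.691×10⁻¹⁶ J + 2.799×10⁻¹⁷ J ≈ 3.971×10⁻¹⁶ J.
v_f = √(2·3.971×10⁻¹⁶/1.883×10⁻²⁸) ≈ 2.05×10⁶ m/s.

v_f ≈ 2.05×10⁶ m/s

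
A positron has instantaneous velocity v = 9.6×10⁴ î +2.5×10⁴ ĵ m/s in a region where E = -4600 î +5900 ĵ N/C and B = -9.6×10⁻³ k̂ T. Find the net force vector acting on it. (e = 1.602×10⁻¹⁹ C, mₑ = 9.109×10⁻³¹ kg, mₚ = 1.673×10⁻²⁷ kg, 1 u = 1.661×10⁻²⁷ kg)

v×B = (-240, 922, 0) N/C.
E + v×B = (-4840, 6820, 0) N/C.
F = q(E + v×B) = (1.602×10⁻¹⁹ C)·(-4840, 6820, 0) = (-7.75×10⁻¹⁶, 1.09×10⁻¹⁵, 0) N.

F ≈ (-7.75×10⁻¹⁶, 1.09×10⁻¹⁵, 0) N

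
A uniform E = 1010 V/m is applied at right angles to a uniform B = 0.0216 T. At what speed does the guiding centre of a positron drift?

v_d ≈ 4.68×10⁴ m/s

In crossed fields the guiding centre drifts at v_d = |E×B|/B² = E/B, independent of charge and mass.
v_d = 1010/0.0216 = 4.68×10⁴ m/s.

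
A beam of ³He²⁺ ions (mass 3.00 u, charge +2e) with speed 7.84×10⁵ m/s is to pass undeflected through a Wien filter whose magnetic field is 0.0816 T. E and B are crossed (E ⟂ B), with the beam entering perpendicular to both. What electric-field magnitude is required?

For straight-line motion qE = qvB, so E = vB.
E = 7.84×10⁵ × 0.0816 = 6.40×10⁴ V/m.

E = 6.40×10⁴ V/m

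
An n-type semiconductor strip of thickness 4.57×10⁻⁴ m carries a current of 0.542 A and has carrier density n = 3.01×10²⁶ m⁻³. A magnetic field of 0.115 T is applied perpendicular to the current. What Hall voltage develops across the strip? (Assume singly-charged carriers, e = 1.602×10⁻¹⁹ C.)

V_H = IB/(n e t).
V_H = (0.542)(0.115)/((3.01×10²⁶)(1.602×10⁻¹⁹)(4.57×10⁻⁴)) ≈ 2.83×10⁻⁶ V.

V_H ≈ 2.83×10⁻⁶ V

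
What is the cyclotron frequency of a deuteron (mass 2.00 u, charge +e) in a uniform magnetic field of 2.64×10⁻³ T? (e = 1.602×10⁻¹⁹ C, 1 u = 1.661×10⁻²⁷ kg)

f = |q|B/(2πm).
f = (1.602×10⁻¹⁹)(2.64×10⁻³)/(2π·3.322×10⁻²⁷) ≈ 2.03×10⁴ Hz.

f ≈ 2.03×10⁴ Hz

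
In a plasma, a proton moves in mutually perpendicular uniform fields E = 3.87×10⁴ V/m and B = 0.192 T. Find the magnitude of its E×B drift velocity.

In crossed fields the guiding centre drifts at v_d = |E×B|/B² = E/B, independent of charge and mass.
v_d = 3.87×10⁴/0.192 = 2.02×10⁵ m/s.

v_d ≈ 2.02×10⁵ m/s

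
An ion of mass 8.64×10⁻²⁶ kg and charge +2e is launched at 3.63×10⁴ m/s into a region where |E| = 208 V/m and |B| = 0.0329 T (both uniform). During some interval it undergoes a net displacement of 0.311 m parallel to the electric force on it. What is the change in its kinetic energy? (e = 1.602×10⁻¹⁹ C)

The magnetic force is always ⟂ v and does no work; only the electric force changes KE.
ΔKE = F_E · d = |q|E d = (3.204×10⁻¹⁹)(208)(0.311) ≈ 2.07×10⁻¹⁷ J.

ΔKE ≈ 2.07×10⁻¹⁷ J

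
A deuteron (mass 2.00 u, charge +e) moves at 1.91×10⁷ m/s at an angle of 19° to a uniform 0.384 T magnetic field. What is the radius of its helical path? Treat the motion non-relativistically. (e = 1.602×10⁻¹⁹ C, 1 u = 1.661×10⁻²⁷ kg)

r ≈ 0.336 m

v⊥ = v sinθ = 1.91×10⁷·sin19° ≈ 6.218×10⁶ m/s.
r = m v⊥/(|q|B) = (3.322×10⁻²⁷)(6.218×10⁶)/((1.602×10⁻¹⁹)(0.384)) ≈ 0.336 m.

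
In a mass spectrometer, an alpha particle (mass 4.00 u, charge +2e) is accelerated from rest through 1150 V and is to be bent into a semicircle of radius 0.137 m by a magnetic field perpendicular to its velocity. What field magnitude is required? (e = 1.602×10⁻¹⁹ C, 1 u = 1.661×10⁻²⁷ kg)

v = √(2|q|V/m) = √(2·3.204×10⁻¹⁹·1150/6.644×10⁻²⁷) ≈ 3.330×10⁵ m/s.
B = mv/(|q|r) = (6.644×10⁻²⁷)(3.330×10⁵)/((3.204×10⁻¹⁹)(0.137)) ≈ 0.0504 T.

B ≈ 0.0504 T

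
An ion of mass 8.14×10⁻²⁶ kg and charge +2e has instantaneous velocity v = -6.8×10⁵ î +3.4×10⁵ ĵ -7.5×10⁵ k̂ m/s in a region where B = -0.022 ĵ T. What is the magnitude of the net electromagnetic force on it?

v×B = (-1.65×10⁴, 0, 1.50×10⁴) N/C.
F = q v×B = (3.204×10⁻¹⁹ C)·(-1.65×10⁴, 0, 1.50×10⁴) = (-5.29×10⁻¹⁵, 0, 4.79×10⁻¹⁵) N.
|F| = 7.14×10⁻¹⁵ N.

|F| ≈ 7.14×10⁻¹⁵ N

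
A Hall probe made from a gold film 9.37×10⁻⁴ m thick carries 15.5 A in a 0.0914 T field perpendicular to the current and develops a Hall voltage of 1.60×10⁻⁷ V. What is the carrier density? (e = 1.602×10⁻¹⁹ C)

n ≈ 5.90×10²⁸ m⁻³

From V_H = IB/(n e t), n = IB/(V_H e t).
n = (15.5)(0.0914)/((1.60×10⁻⁷)(1.602×10⁻¹⁹)(9.37×10⁻⁴)) ≈ 5.90×10²⁸ m⁻³.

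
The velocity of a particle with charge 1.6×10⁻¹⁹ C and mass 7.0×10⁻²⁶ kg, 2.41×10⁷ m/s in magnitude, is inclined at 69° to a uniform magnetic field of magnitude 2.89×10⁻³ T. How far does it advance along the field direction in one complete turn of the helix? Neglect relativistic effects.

p ≈ 8210 m

v∥ = v cosθ = 2.41×10⁷·cos69° ≈ 8.637×10⁶ m/s.
T = 2πm/(|q|B) = 2π(7.0×10⁻²⁶)/((1.6×10⁻¹⁹)(2.89×10⁻³)) ≈ 9.512×10⁻⁴ s.
pitch = v∥ T = (8.637×10⁶)(9.512×10⁻⁴) ≈ 8210 m.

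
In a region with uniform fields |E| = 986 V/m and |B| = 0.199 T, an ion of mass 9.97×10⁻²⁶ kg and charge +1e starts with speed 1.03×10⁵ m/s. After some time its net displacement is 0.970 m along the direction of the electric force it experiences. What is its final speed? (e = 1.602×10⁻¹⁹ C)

v_f ≈ 1.17×10⁵ m/s

B does no work; ΔKE = |q|E d.
½mv_f² = ½mv₀² + |q|Ed = ½(9.97×10⁻²⁶)(1.03×10⁵)² + (1.602×10⁻¹⁹)(986)(0.970) ≈ 5.289×10⁻¹⁶ J + 1.532×10⁻¹⁶ J ≈ 6.821×10⁻¹⁶ J.
v_f = √(2·6.821×10⁻¹⁶/9.97×10⁻²⁶) ≈ 1.17×10⁵ m/s.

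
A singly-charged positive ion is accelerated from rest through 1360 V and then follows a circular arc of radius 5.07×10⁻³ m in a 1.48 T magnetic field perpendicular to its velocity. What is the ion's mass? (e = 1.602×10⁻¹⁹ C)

Combine |q|V = ½mv² and r = mv/(|q|B): eliminate v to get m = qB²r²/(2V).
m = (1.602×10⁻¹⁹)(1.48)²(5.07×10⁻³)²/(2·1360) ≈ 3.32×10⁻²⁷ kg.

m ≈ 3.32×10⁻²⁷ kg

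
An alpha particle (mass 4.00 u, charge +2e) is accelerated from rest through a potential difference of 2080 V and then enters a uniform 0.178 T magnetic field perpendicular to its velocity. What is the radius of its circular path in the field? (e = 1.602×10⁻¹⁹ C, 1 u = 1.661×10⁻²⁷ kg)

Acceleration: |q|V = ½mv² ⇒ v = √(2|q|V/m) = √(2·3.204×10⁻¹⁹·2080/6.644×10⁻²⁷) ≈ 4.479×10⁵ m/s.
In the field: r = mv/(|q|B) = (6.644×10⁻²⁷)(4.479×10⁵)/((3.204×10⁻¹⁹)(0.178)) ≈ 0.0522 m.

r ≈ 0.0522 m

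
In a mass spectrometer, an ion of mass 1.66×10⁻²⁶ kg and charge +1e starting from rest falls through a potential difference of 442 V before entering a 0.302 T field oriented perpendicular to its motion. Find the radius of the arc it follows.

r ≈ 0.0317 m

Acceleration: |q|V = ½mv² ⇒ v = √(2|q|V/m) = √(2·1.602×10⁻¹⁹·442/1.66×10⁻²⁶) ≈ 9.236×10⁴ m/s.
In the field: r = mv/(|q|B) = (1.66×10⁻²⁶)(9.236×10⁴)/((1.602×10⁻¹⁹)(0.302)) ≈ 0.0317 m.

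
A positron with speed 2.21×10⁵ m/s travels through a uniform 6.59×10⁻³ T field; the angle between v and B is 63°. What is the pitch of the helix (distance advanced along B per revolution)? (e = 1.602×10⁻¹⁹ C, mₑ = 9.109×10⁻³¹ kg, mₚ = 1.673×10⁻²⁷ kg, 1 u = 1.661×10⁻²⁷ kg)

p ≈ 5.44×10⁻⁴ m

v∥ = v cosθ = 2.21×10⁵·cos63° ≈ 1.003×10⁵ m/s.
T = 2πm/(|q|B) = 2π(9.109×10⁻³¹)/((1.602×10⁻¹⁹)(6.59×10⁻³)) ≈ 5.421×10⁻⁹ s.
pitch = v∥ T = (1.003×10⁵)(5.421×10⁻⁹) ≈ 5.44×10⁻⁴ m.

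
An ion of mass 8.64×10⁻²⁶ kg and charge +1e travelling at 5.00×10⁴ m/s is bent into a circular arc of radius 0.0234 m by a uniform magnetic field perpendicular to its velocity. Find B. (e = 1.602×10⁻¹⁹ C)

B ≈ 1.15 T

From |q|vB = mv²/r, B = mv/(|q|r).
B = (8.64×10⁻²⁶)(5.00×10⁴)/((1.602×10⁻¹⁹)(0.0234)) ≈ 1.15 T.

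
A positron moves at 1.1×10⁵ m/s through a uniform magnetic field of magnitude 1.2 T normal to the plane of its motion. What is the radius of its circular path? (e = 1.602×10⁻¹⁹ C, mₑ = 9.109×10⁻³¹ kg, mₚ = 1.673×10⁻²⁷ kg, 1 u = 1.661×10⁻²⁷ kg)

r ≈ 5.2×10⁻⁷ m

The magnetic force provides the centripetal force: |q|vB = mv²/r.
r = mv/(|q|B) = (9.109×10⁻³¹)(1.1×10⁵)/((1.602×10⁻¹⁹)(1.2)) ≈ 5.2×10⁻⁷ m.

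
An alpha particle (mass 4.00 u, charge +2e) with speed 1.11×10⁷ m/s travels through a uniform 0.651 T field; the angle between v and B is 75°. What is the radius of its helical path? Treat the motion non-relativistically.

v⊥ = v sinθ = 1.11×10⁷·sin75° ≈ 1.072×10⁷ m/s.
r = m v⊥/(|q|B) = (6.644×10⁻²⁷)(1.072×10⁷)/((3.204×10⁻¹⁹)(0.651)) ≈ 0.342 m.

r ≈ 0.342 m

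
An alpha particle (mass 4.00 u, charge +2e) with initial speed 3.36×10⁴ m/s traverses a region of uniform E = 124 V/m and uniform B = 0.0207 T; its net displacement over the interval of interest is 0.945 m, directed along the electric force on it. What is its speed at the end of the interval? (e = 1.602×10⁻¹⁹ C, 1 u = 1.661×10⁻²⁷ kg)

B does no work; ΔKE = |q|E d.
½mv_f² = ½mv₀² + |q|Ed = ½(6.644×10⁻²⁷)(3.36×10⁴)² + (3.204×10⁻¹⁹)(124)(0.945) ≈ 3.750×10⁻¹⁸ J + 3.754×10⁻¹⁷ J ≈ 4.129×10⁻¹⁷ J.
v_f = √(2·4.129×10⁻¹⁷/6.644×10⁻²⁷) ≈ 1.11×10⁵ m/s.

v_f ≈ 1.11×10⁵ m/s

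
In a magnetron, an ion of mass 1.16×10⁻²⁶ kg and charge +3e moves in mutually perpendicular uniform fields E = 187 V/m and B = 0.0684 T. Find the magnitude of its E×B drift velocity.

v_d ≈ 2730 m/s

In crossed fields the guiding centre drifts at v_d = |E×B|/B² = E/B, independent of charge and mass.
v_d = 187/0.0684 = 2730 m/s.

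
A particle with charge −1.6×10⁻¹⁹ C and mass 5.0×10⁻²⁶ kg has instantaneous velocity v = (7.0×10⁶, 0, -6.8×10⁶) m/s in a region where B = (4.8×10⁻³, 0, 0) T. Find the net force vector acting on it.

v×B = (0, -3.26×10⁴, 0) N/C.
F = q v×B = (−1.6×10⁻¹⁹ C)·(0, -3.26×10⁴, 0) = (0, 5.22×10⁻¹⁵, 0) N.

F ≈ (0, 5.22×10⁻¹⁵, 0) N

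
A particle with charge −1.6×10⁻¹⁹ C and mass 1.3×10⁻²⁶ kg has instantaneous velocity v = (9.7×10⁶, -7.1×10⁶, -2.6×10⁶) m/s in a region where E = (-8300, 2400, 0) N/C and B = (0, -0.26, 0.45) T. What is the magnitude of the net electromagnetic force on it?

|F| ≈ 1.02×10⁻¹² N

v×B = (-3.87×10⁶, -4.36×10⁶, -2.52×10⁶) N/C.
E + v×B = (-3.88×10⁶, -4.36×10⁶, -2.52×10⁶) N/C.
F = q(E + v×B) = (−1.6×10⁻¹⁹ C)·(-3.88×10⁶, -4.36×10⁶, -2.52×10⁶) = (6.21×10⁻¹³, 6.98×10⁻¹³, 4.04×10⁻¹³) N.
|F| = 1.02×10⁻¹² N.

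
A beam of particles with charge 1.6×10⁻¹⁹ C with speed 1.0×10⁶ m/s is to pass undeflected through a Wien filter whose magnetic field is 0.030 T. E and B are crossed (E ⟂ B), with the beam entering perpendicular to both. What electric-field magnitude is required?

For straight-line motion qE = qvB, so E = vB.
E = 1.0×10⁶ × 0.030 = 3.0×10⁴ V/m.

E = 3.0×10⁴ V/m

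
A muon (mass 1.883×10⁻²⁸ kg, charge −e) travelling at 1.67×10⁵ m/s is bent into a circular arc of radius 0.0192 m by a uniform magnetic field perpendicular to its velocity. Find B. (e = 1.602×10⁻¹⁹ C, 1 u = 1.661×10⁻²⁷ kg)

B ≈ 0.0102 T

From |q|vB = mv²/r, B = mv/(|q|r).
B = (1.883×10⁻²⁸)(1.67×10⁵)/((1.602×10⁻¹⁹)(0.0192)) ≈ 0.0102 T.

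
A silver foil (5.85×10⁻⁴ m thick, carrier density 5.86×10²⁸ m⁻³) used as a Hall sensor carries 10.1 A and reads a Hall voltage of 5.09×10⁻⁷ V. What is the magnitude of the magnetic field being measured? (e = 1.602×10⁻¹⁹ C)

From V_H = IB/(n e t), B = V_H n e t / I.
B = (5.09×10⁻⁷)(5.86×10²⁸)(1.602×10⁻¹⁹)(5.85×10⁻⁴)/10.1 ≈ 0.277 T.

B ≈ 0.277 T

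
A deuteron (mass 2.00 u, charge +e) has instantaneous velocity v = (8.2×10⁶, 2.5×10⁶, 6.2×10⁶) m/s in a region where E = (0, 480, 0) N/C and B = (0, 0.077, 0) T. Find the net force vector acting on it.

F ≈ (-7.65×10⁻¹⁴, 7.69×10⁻¹⁷, 1.01×10⁻¹³) N

v×B = (-4.77×10⁵, 0, 6.31×10⁵) N/C.
E + v×B = (-4.77×10⁵, 480, 6.31×10⁵) N/C.
F = q(E + v×B) = (1.602×10⁻¹⁹ C)·(-4.77×10⁵, 480, 6.31×10⁵) = (-7.65×10⁻¹⁴, 7.69×10⁻¹⁷, 1.01×10⁻¹³) N.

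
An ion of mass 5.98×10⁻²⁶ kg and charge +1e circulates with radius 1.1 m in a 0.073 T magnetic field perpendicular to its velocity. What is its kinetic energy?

KE ≈ 1.4×10⁻¹⁵ J

v = |q|Br/m, then KE = ½mv² = (qBr)²/(2m).
v = (1.602×10⁻¹⁹)(0.073)(1.1)/5.98×10⁻²⁶ ≈ 2.151×10⁵ m/s.
KE = ½(5.98×10⁻²⁶)(2.151×10⁵)² ≈ 1.4×10⁻¹⁵ J.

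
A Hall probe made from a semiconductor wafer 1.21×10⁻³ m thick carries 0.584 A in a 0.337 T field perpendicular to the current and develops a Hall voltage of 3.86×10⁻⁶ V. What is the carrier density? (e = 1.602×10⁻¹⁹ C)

From V_H = IB/(n e t), n = IB/(V_H e t).
n = (0.584)(0.337)/((3.86×10⁻⁶)(1.602×10⁻¹⁹)(1.21×10⁻³)) ≈ 2.63×10²⁶ m⁻³.

n ≈ 2.63×10²⁶ m⁻³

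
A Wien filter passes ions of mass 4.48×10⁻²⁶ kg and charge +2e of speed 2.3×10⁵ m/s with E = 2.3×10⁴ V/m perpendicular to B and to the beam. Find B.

B = 0.10 T

Balance of forces in the selector: qE = qvB ⇒ B = E/v.
B = 2.3×10⁴/2.3×10⁵ = 0.10 T.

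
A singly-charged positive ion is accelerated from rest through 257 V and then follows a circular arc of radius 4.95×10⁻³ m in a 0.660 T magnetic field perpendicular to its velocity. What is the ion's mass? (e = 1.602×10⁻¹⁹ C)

m ≈ 3.33×10⁻²⁷ kg

Combine |q|V = ½mv² and r = mv/(|q|B): eliminate v to get m = qB²r²/(2V).
m = (1.602×10⁻¹⁹)(0.660)²(4.95×10⁻³)²/(2·257) ≈ 3.33×10⁻²⁷ kg.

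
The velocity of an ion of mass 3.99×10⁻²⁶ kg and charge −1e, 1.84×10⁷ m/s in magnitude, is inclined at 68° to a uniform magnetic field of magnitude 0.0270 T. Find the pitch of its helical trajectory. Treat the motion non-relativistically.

p ≈ 400 m

v∥ = v cosθ = 1.84×10⁷·cos68° ≈ 6.893×10⁶ m/s.
T = 2πm/(|q|B) = 2π(3.99×10⁻²⁶)/((1.602×10⁻¹⁹)(0.0270)) ≈ 5.796×10⁻⁵ s.
pitch = v∥ T = (6.893×10⁶)(5.796×10⁻⁵) ≈ 400 m.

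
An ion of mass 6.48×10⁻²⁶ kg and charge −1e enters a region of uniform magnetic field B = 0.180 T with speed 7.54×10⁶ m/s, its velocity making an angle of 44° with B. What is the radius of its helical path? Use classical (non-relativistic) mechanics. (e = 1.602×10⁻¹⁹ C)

r ≈ 11.8 m

v⊥ = v sinθ = 7.54×10⁶·sin44° ≈ 5.238×10⁶ m/s.
r = m v⊥/(|q|B) = (6.48×10⁻²⁶)(5.238×10⁶)/((1.602×10⁻¹⁹)(0.180)) ≈ 11.8 m.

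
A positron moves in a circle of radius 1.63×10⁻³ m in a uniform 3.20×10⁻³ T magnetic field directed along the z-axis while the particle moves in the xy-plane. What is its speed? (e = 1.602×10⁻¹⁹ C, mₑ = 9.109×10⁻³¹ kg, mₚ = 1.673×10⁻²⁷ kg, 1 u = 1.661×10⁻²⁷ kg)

v ≈ 9.17×10⁵ m/s

From |q|vB = mv²/r, v = |q|Br/m.
v = (1.602×10⁻¹⁹)(3.20×10⁻³)(1.63×10⁻³)/9.109×10⁻³¹ ≈ 9.17×10⁵ m/s.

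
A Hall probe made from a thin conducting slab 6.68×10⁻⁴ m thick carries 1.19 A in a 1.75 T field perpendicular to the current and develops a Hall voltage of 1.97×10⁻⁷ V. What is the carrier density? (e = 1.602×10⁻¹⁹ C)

n ≈ 9.88×10²⁸ m⁻³

From V_H = IB/(n e t), n = IB/(V_H e t).
n = (1.19)(1.75)/((1.97×10⁻⁷)(1.602×10⁻¹⁹)(6.68×10⁻⁴)) ≈ 9.88×10²⁸ m⁻³.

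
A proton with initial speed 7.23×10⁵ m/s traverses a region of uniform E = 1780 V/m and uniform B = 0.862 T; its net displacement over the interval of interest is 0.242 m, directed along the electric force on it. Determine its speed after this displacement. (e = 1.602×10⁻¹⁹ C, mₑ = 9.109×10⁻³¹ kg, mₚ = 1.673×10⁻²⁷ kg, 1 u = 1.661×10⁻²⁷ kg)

B does no work; ΔKE = |q|E d.
½mv_f² = ½mv₀² + |q|Ed = ½(1.673×10⁻²⁷)(7.23×10⁵)² + (1.602×10⁻¹⁹)(1780)(0.242) ≈ 4.373×10⁻¹⁶ J + 6.901×10⁻¹⁷ J ≈ 5.063×10⁻¹⁶ J.
v_f = √(2·5.063×10⁻¹⁶/1.673×10⁻²⁷) ≈ 7.78×10⁵ m/s.

v_f ≈ 7.78×10⁵ m/s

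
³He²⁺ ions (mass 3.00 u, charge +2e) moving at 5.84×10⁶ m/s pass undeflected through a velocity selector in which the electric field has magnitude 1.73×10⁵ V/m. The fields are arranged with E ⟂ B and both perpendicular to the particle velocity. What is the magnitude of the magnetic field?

Balance of forces in the selector: qE = qvB ⇒ B = E/v.
B = 1.73×10⁵/5.84×10⁶ = 0.0296 T.

B = 0.0296 T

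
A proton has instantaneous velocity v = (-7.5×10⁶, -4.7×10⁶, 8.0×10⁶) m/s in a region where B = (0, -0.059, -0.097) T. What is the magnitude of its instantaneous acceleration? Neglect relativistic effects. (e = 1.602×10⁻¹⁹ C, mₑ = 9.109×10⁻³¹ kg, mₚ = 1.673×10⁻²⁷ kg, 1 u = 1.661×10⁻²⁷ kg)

v×B = (9.28×10⁵, -7.28×10⁵, 4.42×10⁵) N/C.
F = q v×B = (1.602×10⁻¹⁹ C)·(9.28×10⁵, -7.28×10⁵, 4.42×10⁵) = (1.49×10⁻¹³, -1.17×10⁻¹³, 7.09×10⁻¹⁴) N.
|a| = |F|/m = 2.018×10⁻¹³/1.673×10⁻²⁷ ≈ 1.21×10¹⁴ m/s².

|a| ≈ 1.21×10¹⁴ m/s²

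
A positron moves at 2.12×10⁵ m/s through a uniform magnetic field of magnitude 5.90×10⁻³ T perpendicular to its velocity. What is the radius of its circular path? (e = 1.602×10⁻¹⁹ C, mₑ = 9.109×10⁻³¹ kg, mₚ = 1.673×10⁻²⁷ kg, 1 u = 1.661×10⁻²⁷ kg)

r ≈ 2.04×10⁻⁴ m

The magnetic force provides the centripetal force: |q|vB = mv²/r.
r = mv/(|q|B) = (9.109×10⁻³¹)(2.12×10⁵)/((1.602×10⁻¹⁹)(5.90×10⁻³)) ≈ 2.04×10⁻⁴ m.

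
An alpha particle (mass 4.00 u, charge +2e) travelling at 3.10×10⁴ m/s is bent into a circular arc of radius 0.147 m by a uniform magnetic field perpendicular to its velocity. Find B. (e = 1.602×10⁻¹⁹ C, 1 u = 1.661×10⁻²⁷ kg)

From |q|vB = mv²/r, B = mv/(|q|r).
B = (6.644×10⁻²⁷)(3.10×10⁴)/((3.204×10⁻¹⁹)(0.147)) ≈ 4.37×10⁻³ T.

B ≈ 4.37×10⁻³ T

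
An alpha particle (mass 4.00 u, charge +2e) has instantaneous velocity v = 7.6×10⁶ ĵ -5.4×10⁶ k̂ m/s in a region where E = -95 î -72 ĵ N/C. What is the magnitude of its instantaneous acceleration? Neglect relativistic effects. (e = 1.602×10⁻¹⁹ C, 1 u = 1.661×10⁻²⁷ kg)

Only an electric field acts, so F = qE = (3.204×10⁻¹⁹ C)·(-95.0, -72.0, 0) = (-3.04×10⁻¹⁷, -2.31×10⁻¹⁷, 0) N.
|a| = |F|/m = 3.819×10⁻¹⁷/6.644×10⁻²⁷ ≈ 5.75×10⁹ m/s².

|a| ≈ 5.75×10⁹ m/s²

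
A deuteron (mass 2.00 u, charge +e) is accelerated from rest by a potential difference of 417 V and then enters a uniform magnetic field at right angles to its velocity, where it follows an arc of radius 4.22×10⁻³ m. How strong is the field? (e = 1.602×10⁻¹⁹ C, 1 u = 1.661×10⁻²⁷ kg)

v = √(2|q|V/m) = √(2·1.602×10⁻¹⁹·417/3.322×10⁻²⁷) ≈ 2.005×10⁵ m/s.
B = mv/(|q|r) = (3.322×10⁻²⁷)(2.005×10⁵)/((1.602×10⁻¹⁹)(4.22×10⁻³)) ≈ 0.985 T.

B ≈ 0.985 T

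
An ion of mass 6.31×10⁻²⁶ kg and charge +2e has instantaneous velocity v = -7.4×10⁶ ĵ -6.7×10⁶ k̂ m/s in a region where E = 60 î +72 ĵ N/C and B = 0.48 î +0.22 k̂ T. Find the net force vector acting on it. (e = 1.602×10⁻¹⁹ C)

v×B = (-1.63×10⁶, -3.22×10⁶, 3.55×10⁶) N/C.
E + v×B = (-1.63×10⁶, -3.22×10⁶, 3.55×10⁶) N/C.
F = q(E + v×B) = (3.204×10⁻¹⁹ C)·(-1.63×10⁶, -3.22×10⁶, 3.55×10⁶) = (-5.22×10⁻¹³, -1.03×10⁻¹², 1.14×10⁻¹²) N.

F ≈ (-5.22×10⁻¹³, -1.03×10⁻¹², 1.14×10⁻¹²) N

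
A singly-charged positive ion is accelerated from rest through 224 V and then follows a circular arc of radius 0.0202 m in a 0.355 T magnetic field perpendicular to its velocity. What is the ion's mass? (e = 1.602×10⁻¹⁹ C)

Combine |q|V = ½mv² and r = mv/(|q|B): eliminate v to get m = qB²r²/(2V).
m = (1.602×10⁻¹⁹)(0.355)²(0.0202)²/(2·224) ≈ 1.84×10⁻²⁶ kg.

m ≈ 1.84×10⁻²⁶ kg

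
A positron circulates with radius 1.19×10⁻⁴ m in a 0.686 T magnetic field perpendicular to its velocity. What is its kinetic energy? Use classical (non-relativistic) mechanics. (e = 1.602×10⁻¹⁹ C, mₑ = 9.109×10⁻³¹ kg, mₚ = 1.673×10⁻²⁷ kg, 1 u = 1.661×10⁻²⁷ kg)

KE ≈ 586 eV

v = |q|Br/m, then KE = ½mv² = (qBr)²/(2m).
v = (1.602×10⁻¹⁹)(0.686)(1.19×10⁻⁴)/9.109×10⁻³¹ ≈ 1.436×10⁷ m/s.
KE = ½(9.109×10⁻³¹)(1.436×10⁷)² ≈ 9.39×10⁻¹⁷ J = 586 eV.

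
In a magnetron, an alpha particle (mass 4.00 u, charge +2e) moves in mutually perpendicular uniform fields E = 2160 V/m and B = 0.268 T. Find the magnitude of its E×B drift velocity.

In crossed fields the guiding centre drifts at v_d = |E×B|/B² = E/B, independent of charge and mass.
v_d = 2160/0.268 = 8060 m/s.

v_d ≈ 8060 m/s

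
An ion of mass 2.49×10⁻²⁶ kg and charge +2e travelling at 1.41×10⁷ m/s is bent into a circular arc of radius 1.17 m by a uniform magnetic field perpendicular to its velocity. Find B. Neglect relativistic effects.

From |q|vB = mv²/r, B = mv/(|q|r).
B = (2.49×10⁻²⁶)(1.41×10⁷)/((3.204×10⁻¹⁹)(1.17)) ≈ 0.937 T.

B ≈ 0.937 T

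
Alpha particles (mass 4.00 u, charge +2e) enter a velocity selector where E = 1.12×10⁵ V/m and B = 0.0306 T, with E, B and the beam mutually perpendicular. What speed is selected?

For undeflected motion the electric and magnetic forces balance: qE = qvB.
v = E/B = 1.12×10⁵/0.0306 = 3.66×10⁶ m/s.

v = 3.66×10⁶ m/s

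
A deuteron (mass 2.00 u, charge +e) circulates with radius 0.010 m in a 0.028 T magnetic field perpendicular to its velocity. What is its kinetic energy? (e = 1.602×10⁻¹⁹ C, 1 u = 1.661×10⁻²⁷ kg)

v = |q|Br/m, then KE = ½mv² = (qBr)²/(2m).
v = (1.602×10⁻¹⁹)(0.028)(0.010)/3.322×10⁻²⁷ ≈ 1.350×10⁴ m/s.
KE = ½(3.322×10⁻²⁷)(1.350×10⁴)² ≈ 3.0×10⁻¹⁹ J = 1.9 eV.

KE ≈ 1.9 eV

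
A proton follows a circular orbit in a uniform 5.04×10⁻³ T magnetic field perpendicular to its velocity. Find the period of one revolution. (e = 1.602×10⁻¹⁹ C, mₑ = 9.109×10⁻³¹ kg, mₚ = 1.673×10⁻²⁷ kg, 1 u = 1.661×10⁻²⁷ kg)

T ≈ 1.30×10⁻⁵ s

The cyclotron period depends only on m, q, B: T = 2πm/(|q|B).
T = 2π(1.673×10⁻²⁷)/((1.602×10⁻¹⁹)(5.04×10⁻³)) ≈ 1.30×10⁻⁵ s.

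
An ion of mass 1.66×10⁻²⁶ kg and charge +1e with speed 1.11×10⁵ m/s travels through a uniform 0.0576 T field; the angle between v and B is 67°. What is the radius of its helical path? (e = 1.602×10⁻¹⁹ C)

r ≈ 0.184 m

v⊥ = v sinθ = 1.11×10⁵·sin67° ≈ 1.022×10⁵ m/s.
r = m v⊥/(|q|B) = (1.66×10⁻²⁶)(1.022×10⁵)/((1.602×10⁻¹⁹)(0.0576)) ≈ 0.184 m.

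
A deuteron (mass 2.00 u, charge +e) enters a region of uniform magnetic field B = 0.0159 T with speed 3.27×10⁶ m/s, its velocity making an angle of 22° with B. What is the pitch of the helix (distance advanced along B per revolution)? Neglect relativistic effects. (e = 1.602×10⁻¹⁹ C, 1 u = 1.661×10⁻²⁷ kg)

v∥ = v cosθ = 3.27×10⁶·cos22° ≈ 3.032×10⁶ m/s.
T = 2πm/(|q|B) = 2π(3.322×10⁻²⁷)/((1.602×10⁻¹⁹)(0.0159)) ≈ 8.194×10⁻⁶ s.
pitch = v∥ T = (3.032×10⁶)(8.194×10⁻⁶) ≈ 24.8 m.

p ≈ 24.8 m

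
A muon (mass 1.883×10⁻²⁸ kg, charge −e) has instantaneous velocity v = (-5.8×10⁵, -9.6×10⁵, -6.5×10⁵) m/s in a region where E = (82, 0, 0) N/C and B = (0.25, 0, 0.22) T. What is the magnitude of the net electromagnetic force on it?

v×B = (-2.11×10⁵, -3.49×10⁴, 2.40×10⁵) N/C.
E + v×B = (-2.11×10⁵, -3.49×10⁴, 2.40×10⁵) N/C.
F = q(E + v×B) = (−1.602×10⁻¹⁹ C)·(-2.11×10⁵, -3.49×10⁴, 2.40×10⁵) = (3.38×10⁻¹⁴, 5.59×10⁻¹⁵, -3.84×10⁻¹⁴) N.
|F| = 5.15×10⁻¹⁴ N.

|F| ≈ 5.15×10⁻¹⁴ N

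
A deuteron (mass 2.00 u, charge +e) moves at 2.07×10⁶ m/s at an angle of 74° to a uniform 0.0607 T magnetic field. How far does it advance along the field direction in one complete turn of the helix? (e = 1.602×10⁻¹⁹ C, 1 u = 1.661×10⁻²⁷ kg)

p ≈ 1.22 m

v∥ = v cosθ = 2.07×10⁶·cos74° ≈ 5.706×10⁵ m/s.
T = 2πm/(|q|B) = 2π(3.322×10⁻²⁷)/((1.602×10⁻¹⁹)(0.0607)) ≈ 2.146×10⁻⁶ s.
pitch = v∥ T = (5.706×10⁵)(2.146×10⁻⁶) ≈ 1.22 m.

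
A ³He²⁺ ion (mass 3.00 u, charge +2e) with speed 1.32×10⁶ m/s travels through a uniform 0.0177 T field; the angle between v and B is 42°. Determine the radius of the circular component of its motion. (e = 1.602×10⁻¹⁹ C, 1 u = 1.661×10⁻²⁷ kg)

r ≈ 0.776 m

v⊥ = v sinθ = 1.32×10⁶·sin42° ≈ 8.833×10⁵ m/s.
r = m v⊥/(|q|B) = (4.983×10⁻²⁷)(8.833×10⁵)/((3.204×10⁻¹⁹)(0.0177)) ≈ 0.776 m.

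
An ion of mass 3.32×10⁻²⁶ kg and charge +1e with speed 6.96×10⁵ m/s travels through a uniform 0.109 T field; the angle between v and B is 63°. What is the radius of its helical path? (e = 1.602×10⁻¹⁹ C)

r ≈ 1.18 m

v⊥ = v sinθ = 6.96×10⁵·sin63° ≈ 6.201×10⁵ m/s.
r = m v⊥/(|q|B) = (3.32×10⁻²⁶)(6.201×10⁵)/((1.602×10⁻¹⁹)(0.109)) ≈ 1.18 m.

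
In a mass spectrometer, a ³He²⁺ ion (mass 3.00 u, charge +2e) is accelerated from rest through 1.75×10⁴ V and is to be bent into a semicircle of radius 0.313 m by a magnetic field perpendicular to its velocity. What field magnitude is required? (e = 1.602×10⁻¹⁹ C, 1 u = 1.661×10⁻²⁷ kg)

v = √(2|q|V/m) = √(2·3.204×10⁻¹⁹·1.75×10⁴/4.983×10⁻²⁷) ≈ 1.500×10⁶ m/s.
B = mv/(|q|r) = (4.983×10⁻²⁷)(1.500×10⁶)/((3.204×10⁻¹⁹)(0.313)) ≈ 0.0745 T.

B ≈ 0.0745 T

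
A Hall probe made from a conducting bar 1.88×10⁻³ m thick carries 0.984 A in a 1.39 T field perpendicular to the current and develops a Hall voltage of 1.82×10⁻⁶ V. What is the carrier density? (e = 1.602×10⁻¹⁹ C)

From V_H = IB/(n e t), n = IB/(V_H e t).
n = (0.984)(1.39)/((1.82×10⁻⁶)(1.602×10⁻¹⁹)(1.88×10⁻³)) ≈ 2.50×10²⁷ m⁻³.

n ≈ 2.50×10²⁷ m⁻³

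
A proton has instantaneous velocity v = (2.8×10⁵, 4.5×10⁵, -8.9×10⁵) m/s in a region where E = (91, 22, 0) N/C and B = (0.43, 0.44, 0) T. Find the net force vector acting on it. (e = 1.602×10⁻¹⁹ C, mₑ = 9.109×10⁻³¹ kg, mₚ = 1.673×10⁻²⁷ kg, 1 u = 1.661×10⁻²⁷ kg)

F ≈ (6.27×10⁻¹⁴, -6.13×10⁻¹⁴, -1.13×10⁻¹⁴) N

v×B = (3.92×10⁵, -3.83×10⁵, -7.03×10⁴) N/C.
E + v×B = (3.92×10⁵, -3.83×10⁵, -7.03×10⁴) N/C.
F = q(E + v×B) = (1.602×10⁻¹⁹ C)·(3.92×10⁵, -3.83×10⁵, -7.03×10⁴) = (6.27×10⁻¹⁴, -6.13×10⁻¹⁴, -1.13×10⁻¹⁴) N.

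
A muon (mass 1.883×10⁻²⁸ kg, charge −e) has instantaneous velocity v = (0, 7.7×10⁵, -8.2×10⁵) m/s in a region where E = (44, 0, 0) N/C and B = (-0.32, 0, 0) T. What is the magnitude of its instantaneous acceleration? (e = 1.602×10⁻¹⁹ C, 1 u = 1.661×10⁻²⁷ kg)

|a| ≈ 3.06×10¹⁴ m/s²

v×B = (0, 2.62×10⁵, 2.46×10⁵) N/C.
E + v×B = (44.0, 2.62×10⁵, 2.46×10⁵) N/C.
F = q(E + v×B) = (−1.602×10⁻¹⁹ C)·(44.0, 2.62×10⁵, 2.46×10⁵) = (-7.05×10⁻¹⁸, -4.20×10⁻¹⁴, -3.95×10⁻¹⁴) N.
|a| = |F|/m = 5.766×10⁻¹⁴/1.883×10⁻²⁸ ≈ 3.06×10¹⁴ m/s².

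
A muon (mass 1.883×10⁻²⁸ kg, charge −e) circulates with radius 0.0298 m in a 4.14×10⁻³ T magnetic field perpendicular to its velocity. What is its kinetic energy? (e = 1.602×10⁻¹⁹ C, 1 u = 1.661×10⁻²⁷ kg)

v = |q|Br/m, then KE = ½mv² = (qBr)²/(2m).
v = (1.602×10⁻¹⁹)(4.14×10⁻³)(0.0298)/1.883×10⁻²⁸ ≈ 1.050×10⁵ m/s.
KE = ½(1.883×10⁻²⁸)(1.050×10⁵)² ≈ 1.04×10⁻¹⁸ J = 6.47 eV.

KE ≈ 6.47 eV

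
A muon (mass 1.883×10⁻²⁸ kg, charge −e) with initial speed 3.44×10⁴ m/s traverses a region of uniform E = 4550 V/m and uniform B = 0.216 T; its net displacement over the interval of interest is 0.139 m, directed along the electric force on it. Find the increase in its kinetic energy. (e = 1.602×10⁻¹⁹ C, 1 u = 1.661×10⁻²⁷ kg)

ΔKE ≈ 1.01×10⁻¹⁶ J

The magnetic force is always ⟂ v and does no work; only the electric force changes KE.
ΔKE = F_E · d = |q|E d = (1.602×10⁻¹⁹)(4550)(0.139) ≈ 1.01×10⁻¹⁶ J.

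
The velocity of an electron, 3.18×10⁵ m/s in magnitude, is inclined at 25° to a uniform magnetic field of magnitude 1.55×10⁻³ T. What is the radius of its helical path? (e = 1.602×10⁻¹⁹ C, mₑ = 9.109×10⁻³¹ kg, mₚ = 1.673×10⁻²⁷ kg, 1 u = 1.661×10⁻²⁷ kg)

v⊥ = v sinθ = 3.18×10⁵·sin25° ≈ 1.344×10⁵ m/s.
r = m v⊥/(|q|B) = (9.109×10⁻³¹)(1.344×10⁵)/((1.602×10⁻¹⁹)(1.55×10⁻³)) ≈ 4.93×10⁻⁴ m.

r ≈ 4.93×10⁻⁴ m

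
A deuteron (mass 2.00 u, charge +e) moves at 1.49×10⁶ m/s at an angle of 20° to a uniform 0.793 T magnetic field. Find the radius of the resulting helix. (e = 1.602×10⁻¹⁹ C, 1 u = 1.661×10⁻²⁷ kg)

r ≈ 0.0133 m

v⊥ = v sinθ = 1.49×10⁶·sin20° ≈ 5.096×10⁵ m/s.
r = m v⊥/(|q|B) = (3.322×10⁻²⁷)(5.096×10⁵)/((1.602×10⁻¹⁹)(0.793)) ≈ 0.0133 m.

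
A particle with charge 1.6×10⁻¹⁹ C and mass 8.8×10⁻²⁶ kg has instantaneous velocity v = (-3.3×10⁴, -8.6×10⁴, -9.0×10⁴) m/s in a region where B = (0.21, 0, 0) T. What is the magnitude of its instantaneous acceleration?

v×B = (0, -1.89×10⁴, 1.81×10⁴) N/C.
F = q v×B = (1.6×10⁻¹⁹ C)·(0, -1.89×10⁴, 1.81×10⁴) = (0, -3.02×10⁻¹⁵, 2.89×10⁻¹⁵) N.
|a| = |F|/m = 4.183×10⁻¹⁵/8.8×10⁻²⁶ ≈ 4.75×10¹⁰ m/s².

|a| ≈ 4.75×10¹⁰ m/s²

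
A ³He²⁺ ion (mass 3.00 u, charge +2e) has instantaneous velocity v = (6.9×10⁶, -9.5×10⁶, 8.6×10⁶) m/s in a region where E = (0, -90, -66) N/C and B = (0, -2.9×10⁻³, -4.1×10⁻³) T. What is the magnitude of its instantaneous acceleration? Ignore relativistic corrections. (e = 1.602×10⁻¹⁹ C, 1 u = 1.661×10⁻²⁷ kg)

|a| ≈ 4.67×10¹² m/s²

v×B = (6.39×10⁴, 2.83×10⁴, -2.00×10⁴) N/C.
E + v×B = (6.39×10⁴, 2.82×10⁴, -2.01×10⁴) N/C.
F = q(E + v×B) = (3.204×10⁻¹⁹ C)·(6.39×10⁴, 2.82×10⁴, -2.01×10⁴) = (2.05×10⁻¹⁴, 9.04×10⁻¹⁵, -6.43×10⁻¹⁵) N.
|a| = |F|/m = 2.328×10⁻¹⁴/4.983×10⁻²⁷ ≈ 4.67×10¹² m/s².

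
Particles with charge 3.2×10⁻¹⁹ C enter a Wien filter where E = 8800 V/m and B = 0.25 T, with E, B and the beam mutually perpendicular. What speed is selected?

For undeflected motion the electric and magnetic forces balance: qE = qvB.
v = E/B = 8800/0.25 = 3.5×10⁴ m/s.

v = 3.5×10⁴ m/s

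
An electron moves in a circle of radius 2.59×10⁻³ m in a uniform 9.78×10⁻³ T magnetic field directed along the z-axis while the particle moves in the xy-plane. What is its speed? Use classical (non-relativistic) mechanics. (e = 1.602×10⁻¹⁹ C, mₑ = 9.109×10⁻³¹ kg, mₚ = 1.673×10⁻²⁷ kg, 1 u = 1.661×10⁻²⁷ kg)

v ≈ 4.45×10⁶ m/s

From |q|vB = mv²/r, v = |q|Br/m.
v = (1.602×10⁻¹⁹)(9.78×10⁻³)(2.59×10⁻³)/9.109×10⁻³¹ ≈ 4.45×10⁶ m/s.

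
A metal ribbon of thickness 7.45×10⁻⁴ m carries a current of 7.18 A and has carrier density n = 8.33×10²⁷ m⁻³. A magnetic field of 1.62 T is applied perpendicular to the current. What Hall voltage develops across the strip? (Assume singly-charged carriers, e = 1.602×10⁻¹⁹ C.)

V_H ≈ 1.17×10⁻⁵ V

V_H = IB/(n e t).
V_H = (7.18)(1.62)/((8.33×10²⁷)(1.602×10⁻¹⁹)(7.45×10⁻⁴)) ≈ 1.17×10⁻⁵ V.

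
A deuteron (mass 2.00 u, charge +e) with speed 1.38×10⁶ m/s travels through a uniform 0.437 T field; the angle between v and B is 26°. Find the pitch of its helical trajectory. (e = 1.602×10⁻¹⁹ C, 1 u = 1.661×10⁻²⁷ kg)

v∥ = v cosθ = 1.38×10⁶·cos26° ≈ 1.240×10⁶ m/s.
T = 2πm/(|q|B) = 2π(3.322×10⁻²⁷)/((1.602×10⁻¹⁹)(0.437)) ≈ 2.982×10⁻⁷ s.
pitch = v∥ T = (1.240×10⁶)(2.982×10⁻⁷) ≈ 0.370 m.

p ≈ 0.370 m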